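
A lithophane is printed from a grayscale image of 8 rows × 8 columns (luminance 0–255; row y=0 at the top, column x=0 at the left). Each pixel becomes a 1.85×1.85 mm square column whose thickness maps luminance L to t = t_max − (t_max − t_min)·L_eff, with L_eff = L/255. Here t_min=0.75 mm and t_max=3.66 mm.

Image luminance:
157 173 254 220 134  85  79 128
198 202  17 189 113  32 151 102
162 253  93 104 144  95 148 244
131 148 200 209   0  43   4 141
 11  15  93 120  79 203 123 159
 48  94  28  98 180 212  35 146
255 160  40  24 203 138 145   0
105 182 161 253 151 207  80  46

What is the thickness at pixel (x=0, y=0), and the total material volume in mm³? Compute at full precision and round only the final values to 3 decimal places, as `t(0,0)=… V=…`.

t(0,0)=1.868 V=483.491

span = t_max - t_min = 3.66 - 0.75 = 2.910
L(0,0) = 157, L_eff = 157/255 = 0.615686
t(0,0) = 3.66 - 2.910·0.615686 = 1.868
Σt over all 8·8 pixels = 1200781/8500 ≈ 141.2683529
V = pitch²·Σt = 1.85²·1200781/8500 = 483.491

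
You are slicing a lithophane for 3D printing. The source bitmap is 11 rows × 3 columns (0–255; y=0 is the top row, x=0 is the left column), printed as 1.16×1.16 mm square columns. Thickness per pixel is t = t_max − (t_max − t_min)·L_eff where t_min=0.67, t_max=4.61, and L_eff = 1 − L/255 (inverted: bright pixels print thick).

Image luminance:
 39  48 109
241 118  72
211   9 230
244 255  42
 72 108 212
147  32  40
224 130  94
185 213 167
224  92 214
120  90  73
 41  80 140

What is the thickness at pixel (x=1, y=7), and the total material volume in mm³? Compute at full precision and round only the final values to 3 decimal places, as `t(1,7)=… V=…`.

span = t_max - t_min = 4.61 - 0.67 = 3.940
L(1,7) = 213, L_eff = 1 - 213/255 = 0.164706 (inverted)
t(1,7) = 4.61 - 3.940·0.164706 = 3.961
Σt over all 11·3 pixels = 2264309/25500 ≈ 88.7964314
V = pitch²·Σt = 1.16²·2264309/25500 = 119.484

t(1,7)=3.961 V=119.484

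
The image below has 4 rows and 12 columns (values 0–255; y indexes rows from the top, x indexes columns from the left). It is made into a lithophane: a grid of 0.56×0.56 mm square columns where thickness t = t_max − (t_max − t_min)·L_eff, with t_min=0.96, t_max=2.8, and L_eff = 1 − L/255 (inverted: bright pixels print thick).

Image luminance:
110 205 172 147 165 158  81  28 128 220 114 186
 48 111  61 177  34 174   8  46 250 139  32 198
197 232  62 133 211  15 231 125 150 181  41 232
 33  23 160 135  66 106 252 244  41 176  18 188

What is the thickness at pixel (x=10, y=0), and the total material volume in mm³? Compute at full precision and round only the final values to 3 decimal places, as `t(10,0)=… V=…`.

span = t_max - t_min = 2.8 - 0.96 = 1.840
L(10,0) = 114, L_eff = 1 - 114/255 = 0.552941 (inverted)
t(10,0) = 2.8 - 1.840·0.552941 = 1.783
Σt over all 4·12 pixels = 580984/6375 ≈ 91.1347451
V = pitch²·Σt = 0.56²·580984/6375 = 28.580

t(10,0)=1.783 V=28.580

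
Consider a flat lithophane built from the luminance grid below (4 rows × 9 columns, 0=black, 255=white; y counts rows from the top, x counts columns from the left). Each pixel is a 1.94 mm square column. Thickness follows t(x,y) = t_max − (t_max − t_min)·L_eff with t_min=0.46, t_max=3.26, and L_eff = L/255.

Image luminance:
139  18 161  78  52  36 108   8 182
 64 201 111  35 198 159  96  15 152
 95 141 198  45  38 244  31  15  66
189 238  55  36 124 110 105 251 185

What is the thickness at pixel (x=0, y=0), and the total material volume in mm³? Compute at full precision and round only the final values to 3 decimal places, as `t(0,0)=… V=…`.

span = t_max - t_min = 3.26 - 0.46 = 2.800
L(0,0) = 139, L_eff = 139/255 = 0.545098
t(0,0) = 3.26 - 2.800·0.545098 = 1.734
Σt over all 4·9 pixels = 93928/1275 ≈ 73.6690196
V = pitch²·Σt = 1.94²·93928/1275 = 277.261

t(0,0)=1.734 V=277.261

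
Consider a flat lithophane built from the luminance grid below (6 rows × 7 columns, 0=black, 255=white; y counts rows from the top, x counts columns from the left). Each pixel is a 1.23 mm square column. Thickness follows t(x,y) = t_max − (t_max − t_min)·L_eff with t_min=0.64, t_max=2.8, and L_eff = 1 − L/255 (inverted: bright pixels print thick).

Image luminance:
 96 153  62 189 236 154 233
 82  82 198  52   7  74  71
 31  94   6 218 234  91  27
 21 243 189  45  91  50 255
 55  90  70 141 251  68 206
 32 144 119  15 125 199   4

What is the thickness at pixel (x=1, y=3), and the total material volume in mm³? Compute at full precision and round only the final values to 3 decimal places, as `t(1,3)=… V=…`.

span = t_max - t_min = 2.8 - 0.64 = 2.160
L(1,3) = 243, L_eff = 1 - 243/255 = 0.047059 (inverted)
t(1,3) = 2.8 - 2.160·0.047059 = 2.698
Σt over all 6·7 pixels = 143574/2125 ≈ 67.5642353
V = pitch²·Σt = 1.23²·143574/2125 = 102.218

t(1,3)=2.698 V=102.218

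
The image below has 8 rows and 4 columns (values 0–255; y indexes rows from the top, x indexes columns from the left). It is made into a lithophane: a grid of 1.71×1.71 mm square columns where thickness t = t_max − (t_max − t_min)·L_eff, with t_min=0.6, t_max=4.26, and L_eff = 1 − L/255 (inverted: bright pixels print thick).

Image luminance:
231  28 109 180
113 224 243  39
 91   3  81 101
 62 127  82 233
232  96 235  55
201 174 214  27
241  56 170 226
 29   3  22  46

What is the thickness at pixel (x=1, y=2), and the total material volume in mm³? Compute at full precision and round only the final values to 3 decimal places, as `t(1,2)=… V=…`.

t(1,2)=0.643 V=222.929

span = t_max - t_min = 4.26 - 0.6 = 3.660
L(1,2) = 3, L_eff = 1 - 3/255 = 0.988235 (inverted)
t(1,2) = 4.26 - 3.660·0.988235 = 0.643
Σt over all 8·4 pixels = 162007/2125 ≈ 76.2385882
V = pitch²·Σt = 1.71²·162007/2125 = 222.929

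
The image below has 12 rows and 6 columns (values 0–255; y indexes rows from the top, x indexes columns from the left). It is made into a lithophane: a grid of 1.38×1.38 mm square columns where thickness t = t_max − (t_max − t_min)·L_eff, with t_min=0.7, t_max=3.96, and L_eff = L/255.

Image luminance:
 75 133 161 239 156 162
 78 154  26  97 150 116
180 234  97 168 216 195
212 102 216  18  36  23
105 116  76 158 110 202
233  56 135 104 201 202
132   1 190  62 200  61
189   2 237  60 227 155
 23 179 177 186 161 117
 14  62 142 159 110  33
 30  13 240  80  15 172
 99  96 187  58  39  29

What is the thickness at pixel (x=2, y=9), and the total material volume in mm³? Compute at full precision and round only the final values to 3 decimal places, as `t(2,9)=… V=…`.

t(2,9)=2.145 V=326.810

span = t_max - t_min = 3.96 - 0.7 = 3.260
L(2,9) = 142, L_eff = 142/255 = 0.556863
t(2,9) = 3.96 - 3.260·0.556863 = 2.145
Σt over all 12·6 pixels = 2188003/12750 ≈ 171.6080784
V = pitch²·Σt = 1.38²·2188003/12750 = 326.810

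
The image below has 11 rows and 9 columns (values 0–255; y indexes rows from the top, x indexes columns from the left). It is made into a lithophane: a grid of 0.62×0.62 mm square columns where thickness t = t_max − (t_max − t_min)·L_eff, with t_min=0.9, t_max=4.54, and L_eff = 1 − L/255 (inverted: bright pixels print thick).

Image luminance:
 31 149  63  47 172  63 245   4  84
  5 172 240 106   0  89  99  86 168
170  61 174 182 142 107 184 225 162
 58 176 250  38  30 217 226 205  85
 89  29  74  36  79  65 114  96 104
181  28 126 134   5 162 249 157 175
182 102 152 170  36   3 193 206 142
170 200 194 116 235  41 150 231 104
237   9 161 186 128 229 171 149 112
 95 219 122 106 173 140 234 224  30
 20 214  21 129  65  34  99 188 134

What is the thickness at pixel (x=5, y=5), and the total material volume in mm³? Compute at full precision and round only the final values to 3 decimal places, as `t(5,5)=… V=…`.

t(5,5)=3.212 V=103.794

span = t_max - t_min = 4.54 - 0.9 = 3.640
L(5,5) = 162, L_eff = 1 - 162/255 = 0.364706 (inverted)
t(5,5) = 4.54 - 3.640·0.364706 = 3.212
Σt over all 11·9 pixels = 3442693/12750 ≈ 270.0151373
V = pitch²·Σt = 0.62²·3442693/12750 = 103.794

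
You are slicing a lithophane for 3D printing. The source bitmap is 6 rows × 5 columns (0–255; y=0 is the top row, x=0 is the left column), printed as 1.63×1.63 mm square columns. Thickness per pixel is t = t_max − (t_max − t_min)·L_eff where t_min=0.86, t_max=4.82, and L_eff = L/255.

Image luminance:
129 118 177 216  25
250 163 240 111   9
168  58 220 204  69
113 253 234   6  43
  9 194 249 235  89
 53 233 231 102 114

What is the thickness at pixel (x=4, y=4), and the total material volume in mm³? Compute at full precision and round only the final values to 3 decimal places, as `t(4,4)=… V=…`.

span = t_max - t_min = 4.82 - 0.86 = 3.960
L(4,4) = 89, L_eff = 89/255 = 0.349020
t(4,4) = 4.82 - 3.960·0.349020 = 3.438
Σt over all 6·5 pixels = 32976/425 ≈ 77.5905882
V = pitch²·Σt = 1.63²·32976/425 = 206.150

t(4,4)=3.438 V=206.150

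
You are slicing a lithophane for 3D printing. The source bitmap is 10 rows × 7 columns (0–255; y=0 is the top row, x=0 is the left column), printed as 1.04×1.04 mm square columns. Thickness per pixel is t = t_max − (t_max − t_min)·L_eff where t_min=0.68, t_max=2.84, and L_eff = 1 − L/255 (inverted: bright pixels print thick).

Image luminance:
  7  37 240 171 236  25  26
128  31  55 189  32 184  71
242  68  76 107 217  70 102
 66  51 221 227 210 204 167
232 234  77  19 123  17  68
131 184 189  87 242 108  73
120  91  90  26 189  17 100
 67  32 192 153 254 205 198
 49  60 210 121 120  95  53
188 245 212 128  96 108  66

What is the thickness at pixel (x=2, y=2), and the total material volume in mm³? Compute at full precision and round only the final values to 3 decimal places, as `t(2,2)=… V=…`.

span = t_max - t_min = 2.84 - 0.68 = 2.160
L(2,2) = 76, L_eff = 1 - 76/255 = 0.701961 (inverted)
t(2,2) = 2.84 - 2.160·0.701961 = 1.324
Σt over all 10·7 pixels = 258272/2125 ≈ 121.5397647
V = pitch²·Σt = 1.04²·258272/2125 = 131.457

t(2,2)=1.324 V=131.457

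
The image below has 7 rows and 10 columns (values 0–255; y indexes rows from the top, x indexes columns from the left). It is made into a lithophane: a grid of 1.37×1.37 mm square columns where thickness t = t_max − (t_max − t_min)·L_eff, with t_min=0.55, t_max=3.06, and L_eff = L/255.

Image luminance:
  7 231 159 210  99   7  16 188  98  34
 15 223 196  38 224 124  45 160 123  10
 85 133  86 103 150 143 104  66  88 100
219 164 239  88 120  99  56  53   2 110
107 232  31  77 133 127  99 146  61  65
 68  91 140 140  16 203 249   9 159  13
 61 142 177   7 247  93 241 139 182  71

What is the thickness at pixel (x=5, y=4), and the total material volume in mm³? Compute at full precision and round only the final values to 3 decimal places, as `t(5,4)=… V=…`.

t(5,4)=1.810 V=255.325

span = t_max - t_min = 3.06 - 0.55 = 2.510
L(5,4) = 127, L_eff = 127/255 = 0.498039
t(5,4) = 3.06 - 2.510·0.498039 = 1.810
Σt over all 7·10 pixels = 1156303/8500 ≈ 136.0356471
V = pitch²·Σt = 1.37²·1156303/8500 = 255.325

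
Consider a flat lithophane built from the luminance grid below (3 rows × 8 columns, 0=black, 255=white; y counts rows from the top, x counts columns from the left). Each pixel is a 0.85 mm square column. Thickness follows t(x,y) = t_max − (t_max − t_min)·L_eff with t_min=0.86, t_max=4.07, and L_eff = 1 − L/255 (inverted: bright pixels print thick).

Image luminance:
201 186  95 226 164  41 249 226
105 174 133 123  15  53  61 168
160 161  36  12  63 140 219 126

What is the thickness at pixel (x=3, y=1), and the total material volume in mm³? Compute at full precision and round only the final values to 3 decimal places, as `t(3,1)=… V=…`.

span = t_max - t_min = 4.07 - 0.86 = 3.210
L(3,1) = 123, L_eff = 1 - 123/255 = 0.517647 (inverted)
t(3,1) = 4.07 - 3.210·0.517647 = 2.408
Σt over all 3·8 pixels = 511099/8500 ≈ 60.1292941
V = pitch²·Σt = 0.85²·511099/8500 = 43.443

t(3,1)=2.408 V=43.443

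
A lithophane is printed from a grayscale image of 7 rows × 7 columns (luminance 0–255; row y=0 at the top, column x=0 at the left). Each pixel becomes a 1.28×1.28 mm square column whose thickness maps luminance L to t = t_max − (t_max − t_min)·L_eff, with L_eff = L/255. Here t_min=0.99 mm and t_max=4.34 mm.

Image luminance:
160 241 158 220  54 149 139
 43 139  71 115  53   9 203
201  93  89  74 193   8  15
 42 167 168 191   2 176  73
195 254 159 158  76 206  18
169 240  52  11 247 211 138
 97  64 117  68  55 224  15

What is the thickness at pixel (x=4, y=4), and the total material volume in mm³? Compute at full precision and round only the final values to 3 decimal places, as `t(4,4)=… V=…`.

span = t_max - t_min = 4.34 - 0.99 = 3.350
L(4,4) = 76, L_eff = 76/255 = 0.298039
t(4,4) = 4.34 - 3.350·0.298039 = 3.342
Σt over all 7·7 pixels = 340613/2550 ≈ 133.5737255
V = pitch²·Σt = 1.28²·340613/2550 = 218.847

t(4,4)=3.342 V=218.847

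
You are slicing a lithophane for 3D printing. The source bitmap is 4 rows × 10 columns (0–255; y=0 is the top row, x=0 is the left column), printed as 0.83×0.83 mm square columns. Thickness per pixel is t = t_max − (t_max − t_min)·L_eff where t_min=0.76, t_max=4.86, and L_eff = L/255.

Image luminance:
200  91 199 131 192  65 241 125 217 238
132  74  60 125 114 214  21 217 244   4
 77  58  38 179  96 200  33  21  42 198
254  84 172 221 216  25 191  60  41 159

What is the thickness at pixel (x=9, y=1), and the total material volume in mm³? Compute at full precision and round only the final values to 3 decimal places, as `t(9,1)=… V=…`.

t(9,1)=4.796 V=75.560

span = t_max - t_min = 4.86 - 0.76 = 4.100
L(9,1) = 4, L_eff = 4/255 = 0.015686
t(9,1) = 4.86 - 4.100·0.015686 = 4.796
Σt over all 4·10 pixels = 279691/2550 ≈ 109.6827451
V = pitch²·Σt = 0.83²·279691/2550 = 75.560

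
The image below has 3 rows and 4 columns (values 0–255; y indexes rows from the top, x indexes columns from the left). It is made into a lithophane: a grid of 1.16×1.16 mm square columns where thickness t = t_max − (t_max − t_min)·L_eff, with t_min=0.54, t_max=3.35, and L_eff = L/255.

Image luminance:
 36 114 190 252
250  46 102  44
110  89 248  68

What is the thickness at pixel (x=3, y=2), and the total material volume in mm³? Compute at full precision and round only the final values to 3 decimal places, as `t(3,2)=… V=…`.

t(3,2)=2.601 V=31.125

span = t_max - t_min = 3.35 - 0.54 = 2.810
L(3,2) = 68, L_eff = 68/255 = 0.266667
t(3,2) = 3.35 - 2.810·0.266667 = 2.601
Σt over all 3·4 pixels = 589831/25500 ≈ 23.1306275
V = pitch²·Σt = 1.16²·589831/25500 = 31.125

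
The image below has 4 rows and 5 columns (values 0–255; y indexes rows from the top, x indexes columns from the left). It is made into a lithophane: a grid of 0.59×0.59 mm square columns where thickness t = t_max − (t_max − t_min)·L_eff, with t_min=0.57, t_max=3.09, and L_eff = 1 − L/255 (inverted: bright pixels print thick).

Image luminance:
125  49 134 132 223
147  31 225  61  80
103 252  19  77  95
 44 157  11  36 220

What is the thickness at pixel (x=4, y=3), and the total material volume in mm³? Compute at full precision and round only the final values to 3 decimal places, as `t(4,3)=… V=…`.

span = t_max - t_min = 3.09 - 0.57 = 2.520
L(4,3) = 220, L_eff = 1 - 220/255 = 0.137255 (inverted)
t(4,3) = 3.09 - 2.520·0.137255 = 2.744
Σt over all 4·5 pixels = 70866/2125 ≈ 33.3487059
V = pitch²·Σt = 0.59²·70866/2125 = 11.609

t(4,3)=2.744 V=11.609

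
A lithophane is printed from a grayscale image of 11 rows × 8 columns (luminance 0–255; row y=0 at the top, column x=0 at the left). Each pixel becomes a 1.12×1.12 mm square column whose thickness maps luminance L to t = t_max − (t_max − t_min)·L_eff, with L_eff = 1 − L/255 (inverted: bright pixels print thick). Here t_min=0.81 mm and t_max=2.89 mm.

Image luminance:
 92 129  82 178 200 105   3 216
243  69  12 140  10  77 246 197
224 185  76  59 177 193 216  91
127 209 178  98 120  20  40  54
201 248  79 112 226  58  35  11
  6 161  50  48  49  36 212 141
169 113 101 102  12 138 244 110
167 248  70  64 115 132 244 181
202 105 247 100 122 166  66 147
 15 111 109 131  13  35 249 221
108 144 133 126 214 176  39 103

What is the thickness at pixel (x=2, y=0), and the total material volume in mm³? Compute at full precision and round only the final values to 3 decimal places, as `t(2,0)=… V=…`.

t(2,0)=1.479 V=202.282

span = t_max - t_min = 2.89 - 0.81 = 2.080
L(2,0) = 82, L_eff = 1 - 82/255 = 0.678431 (inverted)
t(2,0) = 2.89 - 2.080·0.678431 = 1.479
Σt over all 11·8 pixels = 342674/2125 ≈ 161.2583529
V = pitch²·Σt = 1.12²·342674/2125 = 202.282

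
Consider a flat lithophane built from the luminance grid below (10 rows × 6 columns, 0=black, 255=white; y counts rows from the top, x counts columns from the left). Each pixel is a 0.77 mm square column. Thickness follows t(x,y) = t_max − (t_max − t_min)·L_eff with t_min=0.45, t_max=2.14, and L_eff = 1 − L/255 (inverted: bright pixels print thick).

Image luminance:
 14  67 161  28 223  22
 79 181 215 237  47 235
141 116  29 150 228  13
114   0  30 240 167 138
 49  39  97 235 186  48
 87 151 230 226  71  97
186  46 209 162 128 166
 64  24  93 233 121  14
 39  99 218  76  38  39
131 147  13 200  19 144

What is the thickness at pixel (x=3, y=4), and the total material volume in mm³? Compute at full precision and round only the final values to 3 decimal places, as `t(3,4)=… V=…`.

t(3,4)=2.007 V=43.514

span = t_max - t_min = 2.14 - 0.45 = 1.690
L(3,4) = 235, L_eff = 1 - 235/255 = 0.078431 (inverted)
t(3,4) = 2.14 - 1.690·0.078431 = 2.007
Σt over all 10·6 pixels = 3743/51 ≈ 73.3921569
V = pitch²·Σt = 0.77²·3743/51 = 43.514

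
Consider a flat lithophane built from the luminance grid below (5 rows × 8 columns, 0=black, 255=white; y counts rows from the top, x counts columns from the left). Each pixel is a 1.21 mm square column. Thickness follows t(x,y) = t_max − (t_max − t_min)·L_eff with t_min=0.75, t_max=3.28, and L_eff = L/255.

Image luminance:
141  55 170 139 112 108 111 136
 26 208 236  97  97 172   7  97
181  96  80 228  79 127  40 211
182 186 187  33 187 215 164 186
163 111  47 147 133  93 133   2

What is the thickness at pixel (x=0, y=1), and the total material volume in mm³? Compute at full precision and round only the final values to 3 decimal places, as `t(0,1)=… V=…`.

t(0,1)=3.022 V=117.672

span = t_max - t_min = 3.28 - 0.75 = 2.530
L(0,1) = 26, L_eff = 26/255 = 0.101961
t(0,1) = 3.28 - 2.530·0.101961 = 3.022
Σt over all 5·8 pixels = 2049481/25500 ≈ 80.3718039
V = pitch²·Σt = 1.21²·2049481/25500 = 117.672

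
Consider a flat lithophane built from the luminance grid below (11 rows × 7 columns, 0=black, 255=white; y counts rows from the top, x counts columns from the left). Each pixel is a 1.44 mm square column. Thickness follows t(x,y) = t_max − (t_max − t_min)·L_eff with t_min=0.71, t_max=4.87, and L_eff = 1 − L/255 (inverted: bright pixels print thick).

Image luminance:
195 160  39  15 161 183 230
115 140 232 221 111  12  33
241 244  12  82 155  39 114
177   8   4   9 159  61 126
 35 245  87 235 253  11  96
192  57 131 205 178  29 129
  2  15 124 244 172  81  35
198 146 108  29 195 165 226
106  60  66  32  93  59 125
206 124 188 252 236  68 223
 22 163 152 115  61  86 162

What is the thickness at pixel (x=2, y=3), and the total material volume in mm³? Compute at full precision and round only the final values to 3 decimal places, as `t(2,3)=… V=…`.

t(2,3)=0.775 V=434.731

span = t_max - t_min = 4.87 - 0.71 = 4.160
L(2,3) = 4, L_eff = 1 - 4/255 = 0.984314 (inverted)
t(2,3) = 4.87 - 4.160·0.984314 = 0.775
Σt over all 11·7 pixels = 1069217/5100 ≈ 209.6503922
V = pitch²·Σt = 1.44²·1069217/5100 = 434.731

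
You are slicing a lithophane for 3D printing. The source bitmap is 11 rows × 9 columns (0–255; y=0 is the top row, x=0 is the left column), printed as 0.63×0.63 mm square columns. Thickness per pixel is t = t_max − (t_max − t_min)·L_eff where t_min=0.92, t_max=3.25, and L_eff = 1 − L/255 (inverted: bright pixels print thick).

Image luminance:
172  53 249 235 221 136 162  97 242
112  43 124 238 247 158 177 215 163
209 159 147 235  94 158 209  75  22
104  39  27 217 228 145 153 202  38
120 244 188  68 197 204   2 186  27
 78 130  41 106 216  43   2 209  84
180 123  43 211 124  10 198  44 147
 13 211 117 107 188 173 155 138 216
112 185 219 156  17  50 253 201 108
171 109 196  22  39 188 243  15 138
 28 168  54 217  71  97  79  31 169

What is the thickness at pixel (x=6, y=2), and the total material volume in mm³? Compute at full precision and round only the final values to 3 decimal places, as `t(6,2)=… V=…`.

t(6,2)=2.830 V=84.688

span = t_max - t_min = 3.25 - 0.92 = 2.330
L(6,2) = 209, L_eff = 1 - 209/255 = 0.180392 (inverted)
t(6,2) = 3.25 - 2.330·0.180392 = 2.830
Σt over all 11·9 pixels = 1360253/6375 ≈ 213.3730196
V = pitch²·Σt = 0.63²·1360253/6375 = 84.688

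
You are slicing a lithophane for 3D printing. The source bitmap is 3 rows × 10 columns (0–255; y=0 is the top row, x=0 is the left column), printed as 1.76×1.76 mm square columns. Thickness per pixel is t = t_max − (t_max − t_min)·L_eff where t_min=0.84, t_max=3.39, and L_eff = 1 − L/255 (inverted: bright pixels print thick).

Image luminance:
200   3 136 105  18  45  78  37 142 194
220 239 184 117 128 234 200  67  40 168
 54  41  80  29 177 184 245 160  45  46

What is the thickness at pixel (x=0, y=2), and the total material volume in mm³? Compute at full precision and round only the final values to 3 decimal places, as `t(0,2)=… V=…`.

span = t_max - t_min = 3.39 - 0.84 = 2.550
L(0,2) = 54, L_eff = 1 - 54/255 = 0.788235 (inverted)
t(0,2) = 3.39 - 2.550·0.788235 = 1.380
Σt over all 3·10 pixels = 61.36
V = pitch²·Σt = 1.76²·61.36 = 190.069

t(0,2)=1.380 V=190.069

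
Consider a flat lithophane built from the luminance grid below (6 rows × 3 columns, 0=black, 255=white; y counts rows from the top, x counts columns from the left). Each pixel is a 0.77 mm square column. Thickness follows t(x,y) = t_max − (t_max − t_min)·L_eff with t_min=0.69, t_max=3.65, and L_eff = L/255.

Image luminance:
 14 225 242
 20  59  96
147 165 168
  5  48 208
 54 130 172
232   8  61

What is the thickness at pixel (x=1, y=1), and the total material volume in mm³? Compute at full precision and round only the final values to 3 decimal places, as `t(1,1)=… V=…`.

t(1,1)=2.965 V=24.817

span = t_max - t_min = 3.65 - 0.69 = 2.960
L(1,1) = 59, L_eff = 59/255 = 0.231373
t(1,1) = 3.65 - 2.960·0.231373 = 2.965
Σt over all 6·3 pixels = 533683/12750 ≈ 41.8574902
V = pitch²·Σt = 0.77²·533683/12750 = 24.817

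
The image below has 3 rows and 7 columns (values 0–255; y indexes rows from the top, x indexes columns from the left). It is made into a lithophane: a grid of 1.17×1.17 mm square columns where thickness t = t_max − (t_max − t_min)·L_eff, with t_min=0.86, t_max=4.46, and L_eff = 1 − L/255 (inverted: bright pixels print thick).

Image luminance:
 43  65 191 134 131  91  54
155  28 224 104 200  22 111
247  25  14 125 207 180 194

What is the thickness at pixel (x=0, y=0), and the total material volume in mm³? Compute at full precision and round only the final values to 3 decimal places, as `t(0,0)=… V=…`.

span = t_max - t_min = 4.46 - 0.86 = 3.600
L(0,0) = 43, L_eff = 1 - 43/255 = 0.831373 (inverted)
t(0,0) = 4.46 - 3.600·0.831373 = 1.467
Σt over all 3·7 pixels = 45891/850 ≈ 53.9894118
V = pitch²·Σt = 1.17²·45891/850 = 73.906

t(0,0)=1.467 V=73.906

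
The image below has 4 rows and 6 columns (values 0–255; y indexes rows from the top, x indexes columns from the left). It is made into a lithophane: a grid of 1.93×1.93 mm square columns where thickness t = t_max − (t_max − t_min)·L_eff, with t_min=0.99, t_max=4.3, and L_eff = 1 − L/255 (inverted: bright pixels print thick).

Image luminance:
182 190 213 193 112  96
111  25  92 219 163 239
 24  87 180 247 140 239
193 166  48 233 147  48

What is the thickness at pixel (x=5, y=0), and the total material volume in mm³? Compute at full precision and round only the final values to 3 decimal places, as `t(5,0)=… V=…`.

span = t_max - t_min = 4.3 - 0.99 = 3.310
L(5,0) = 96, L_eff = 1 - 96/255 = 0.623529 (inverted)
t(5,0) = 4.3 - 3.310·0.623529 = 2.236
Σt over all 4·6 pixels = 105481/1500 ≈ 70.3206667
V = pitch²·Σt = 1.93²·105481/1500 = 261.937

t(5,0)=2.236 V=261.937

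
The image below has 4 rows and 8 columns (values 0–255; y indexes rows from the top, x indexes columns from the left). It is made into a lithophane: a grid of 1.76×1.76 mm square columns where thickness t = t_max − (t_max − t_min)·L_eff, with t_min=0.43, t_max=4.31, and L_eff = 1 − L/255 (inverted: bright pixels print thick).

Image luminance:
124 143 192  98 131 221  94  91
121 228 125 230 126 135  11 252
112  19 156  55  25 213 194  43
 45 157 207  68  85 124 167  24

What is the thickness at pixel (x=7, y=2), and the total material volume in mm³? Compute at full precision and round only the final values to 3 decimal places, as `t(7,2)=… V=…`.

t(7,2)=1.084 V=231.906

span = t_max - t_min = 4.31 - 0.43 = 3.880
L(7,2) = 43, L_eff = 1 - 43/255 = 0.831373 (inverted)
t(7,2) = 4.31 - 3.880·0.831373 = 1.084
Σt over all 4·8 pixels = 477272/6375 ≈ 74.8661961
V = pitch²·Σt = 1.76²·477272/6375 = 231.906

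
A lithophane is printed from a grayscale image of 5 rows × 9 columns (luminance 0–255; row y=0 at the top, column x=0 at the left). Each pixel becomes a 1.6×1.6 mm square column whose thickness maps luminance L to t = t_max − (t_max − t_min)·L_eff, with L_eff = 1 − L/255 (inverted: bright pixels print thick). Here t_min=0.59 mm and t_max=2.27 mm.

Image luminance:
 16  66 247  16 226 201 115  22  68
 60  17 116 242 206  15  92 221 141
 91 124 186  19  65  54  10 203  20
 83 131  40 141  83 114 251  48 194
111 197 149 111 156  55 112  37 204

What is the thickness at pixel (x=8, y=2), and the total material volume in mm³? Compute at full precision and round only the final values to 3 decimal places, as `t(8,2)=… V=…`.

t(8,2)=0.722 V=153.579

span = t_max - t_min = 2.27 - 0.59 = 1.680
L(8,2) = 20, L_eff = 1 - 20/255 = 0.921569 (inverted)
t(8,2) = 2.27 - 1.680·0.921569 = 0.722
Σt over all 5·9 pixels = 509931/8500 ≈ 59.9918824
V = pitch²·Σt = 1.6²·509931/8500 = 153.579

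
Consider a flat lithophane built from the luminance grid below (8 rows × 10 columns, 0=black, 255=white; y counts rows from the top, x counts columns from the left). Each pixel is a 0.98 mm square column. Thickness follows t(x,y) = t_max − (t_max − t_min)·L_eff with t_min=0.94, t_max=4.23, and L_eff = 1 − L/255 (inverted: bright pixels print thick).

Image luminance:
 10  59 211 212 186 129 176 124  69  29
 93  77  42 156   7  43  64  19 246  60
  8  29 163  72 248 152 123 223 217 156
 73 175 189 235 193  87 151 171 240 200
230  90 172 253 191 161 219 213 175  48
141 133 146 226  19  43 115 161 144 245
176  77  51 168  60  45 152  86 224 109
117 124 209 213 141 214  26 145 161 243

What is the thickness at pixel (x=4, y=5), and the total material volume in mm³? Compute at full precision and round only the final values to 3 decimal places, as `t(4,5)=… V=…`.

span = t_max - t_min = 4.23 - 0.94 = 3.290
L(4,5) = 19, L_eff = 1 - 19/255 = 0.925490 (inverted)
t(4,5) = 4.23 - 3.290·0.925490 = 1.185
Σt over all 8·10 pixels = 1843669/8500 ≈ 216.9022353
V = pitch²·Σt = 0.98²·1843669/8500 = 208.313

t(4,5)=1.185 V=208.313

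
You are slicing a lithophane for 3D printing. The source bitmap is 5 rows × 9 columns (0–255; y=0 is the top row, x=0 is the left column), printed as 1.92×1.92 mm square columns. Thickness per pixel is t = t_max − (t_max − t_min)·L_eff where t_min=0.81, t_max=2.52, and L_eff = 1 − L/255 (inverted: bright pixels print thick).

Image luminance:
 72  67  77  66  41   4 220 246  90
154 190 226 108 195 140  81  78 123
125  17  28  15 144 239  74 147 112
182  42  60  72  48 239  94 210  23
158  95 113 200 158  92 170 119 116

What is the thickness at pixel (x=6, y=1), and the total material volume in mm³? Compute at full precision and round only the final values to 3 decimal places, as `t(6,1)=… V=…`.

span = t_max - t_min = 2.52 - 0.81 = 1.710
L(6,1) = 81, L_eff = 1 - 81/255 = 0.682353 (inverted)
t(6,1) = 2.52 - 1.710·0.682353 = 1.353
Σt over all 5·9 pixels = 71.79
V = pitch²·Σt = 1.92²·71.79 = 264.647

t(6,1)=1.353 V=264.647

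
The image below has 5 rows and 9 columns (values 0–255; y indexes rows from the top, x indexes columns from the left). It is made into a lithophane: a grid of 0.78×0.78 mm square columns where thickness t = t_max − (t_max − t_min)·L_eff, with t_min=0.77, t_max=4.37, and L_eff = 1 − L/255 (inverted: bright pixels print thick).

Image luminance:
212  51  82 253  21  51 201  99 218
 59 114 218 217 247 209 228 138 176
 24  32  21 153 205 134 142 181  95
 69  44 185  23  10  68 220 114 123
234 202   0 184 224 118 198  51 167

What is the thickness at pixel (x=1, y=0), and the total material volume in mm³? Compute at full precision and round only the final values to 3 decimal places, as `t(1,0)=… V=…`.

t(1,0)=1.490 V=72.745

span = t_max - t_min = 4.37 - 0.77 = 3.600
L(1,0) = 51, L_eff = 1 - 51/255 = 0.800000 (inverted)
t(1,0) = 4.37 - 3.600·0.800000 = 1.490
Σt over all 5·9 pixels = 40653/340 ≈ 119.5676471
V = pitch²·Σt = 0.78²·40653/340 = 72.745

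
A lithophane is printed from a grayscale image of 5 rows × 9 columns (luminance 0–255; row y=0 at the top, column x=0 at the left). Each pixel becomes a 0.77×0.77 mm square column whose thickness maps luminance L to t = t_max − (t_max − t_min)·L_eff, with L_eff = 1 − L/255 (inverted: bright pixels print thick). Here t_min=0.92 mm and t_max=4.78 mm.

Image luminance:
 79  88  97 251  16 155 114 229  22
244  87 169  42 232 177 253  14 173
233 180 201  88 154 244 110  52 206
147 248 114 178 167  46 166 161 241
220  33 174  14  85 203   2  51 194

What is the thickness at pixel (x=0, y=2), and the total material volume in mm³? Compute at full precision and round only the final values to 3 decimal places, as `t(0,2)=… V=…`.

t(0,2)=4.447 V=81.572

span = t_max - t_min = 4.78 - 0.92 = 3.860
L(0,2) = 233, L_eff = 1 - 233/255 = 0.086275 (inverted)
t(0,2) = 4.78 - 3.860·0.086275 = 4.447
Σt over all 5·9 pixels = 292362/2125 ≈ 137.5821176
V = pitch²·Σt = 0.77²·292362/2125 = 81.572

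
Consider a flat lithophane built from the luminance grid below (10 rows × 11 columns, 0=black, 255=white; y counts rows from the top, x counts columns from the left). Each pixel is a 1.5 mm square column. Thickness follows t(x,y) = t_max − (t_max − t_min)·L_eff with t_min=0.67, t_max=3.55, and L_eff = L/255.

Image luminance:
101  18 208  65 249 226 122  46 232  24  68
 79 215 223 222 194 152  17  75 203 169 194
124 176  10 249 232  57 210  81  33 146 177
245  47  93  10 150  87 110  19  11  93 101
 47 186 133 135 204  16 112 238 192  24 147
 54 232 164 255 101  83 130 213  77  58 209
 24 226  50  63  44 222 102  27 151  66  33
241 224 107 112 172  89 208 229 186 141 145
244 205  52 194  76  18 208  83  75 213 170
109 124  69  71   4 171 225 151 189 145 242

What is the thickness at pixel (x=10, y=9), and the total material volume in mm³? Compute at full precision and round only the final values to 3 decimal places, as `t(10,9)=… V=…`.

span = t_max - t_min = 3.55 - 0.67 = 2.880
L(10,9) = 242, L_eff = 242/255 = 0.949020
t(10,9) = 3.55 - 2.880·0.949020 = 0.817
Σt over all 10·11 pixels = 964921/4250 ≈ 227.0402353
V = pitch²·Σt = 1.5²·964921/4250 = 510.841

t(10,9)=0.817 V=510.841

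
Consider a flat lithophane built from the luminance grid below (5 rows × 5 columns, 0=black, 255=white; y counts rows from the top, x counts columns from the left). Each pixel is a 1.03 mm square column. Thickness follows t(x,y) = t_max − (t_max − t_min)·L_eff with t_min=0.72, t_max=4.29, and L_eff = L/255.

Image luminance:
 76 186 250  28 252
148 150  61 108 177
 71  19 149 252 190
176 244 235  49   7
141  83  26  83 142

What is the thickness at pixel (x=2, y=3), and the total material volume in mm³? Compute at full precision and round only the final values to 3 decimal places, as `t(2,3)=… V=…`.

t(2,3)=1.000 V=64.723

span = t_max - t_min = 4.29 - 0.72 = 3.570
L(2,3) = 235, L_eff = 235/255 = 0.921569
t(2,3) = 4.29 - 3.570·0.921569 = 1.000
Σt over all 5·5 pixels = 61.008
V = pitch²·Σt = 1.03²·61.008 = 64.723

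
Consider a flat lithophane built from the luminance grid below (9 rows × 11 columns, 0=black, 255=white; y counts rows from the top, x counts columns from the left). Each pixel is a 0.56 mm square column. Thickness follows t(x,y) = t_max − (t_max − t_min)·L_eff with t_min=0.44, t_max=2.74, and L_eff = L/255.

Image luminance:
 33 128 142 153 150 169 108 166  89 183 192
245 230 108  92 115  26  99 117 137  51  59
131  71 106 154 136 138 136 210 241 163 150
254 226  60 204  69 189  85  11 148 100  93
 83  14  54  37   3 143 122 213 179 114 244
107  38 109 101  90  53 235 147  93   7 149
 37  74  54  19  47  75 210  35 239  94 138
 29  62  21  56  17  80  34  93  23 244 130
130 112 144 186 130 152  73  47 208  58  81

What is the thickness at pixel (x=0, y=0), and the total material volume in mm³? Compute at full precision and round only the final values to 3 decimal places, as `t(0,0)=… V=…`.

span = t_max - t_min = 2.74 - 0.44 = 2.300
L(0,0) = 33, L_eff = 33/255 = 0.129412
t(0,0) = 2.74 - 2.300·0.129412 = 2.442
Σt over all 9·11 pixels = 143677/850 ≈ 169.0317647
V = pitch²·Σt = 0.56²·143677/850 = 53.008

t(0,0)=2.442 V=53.008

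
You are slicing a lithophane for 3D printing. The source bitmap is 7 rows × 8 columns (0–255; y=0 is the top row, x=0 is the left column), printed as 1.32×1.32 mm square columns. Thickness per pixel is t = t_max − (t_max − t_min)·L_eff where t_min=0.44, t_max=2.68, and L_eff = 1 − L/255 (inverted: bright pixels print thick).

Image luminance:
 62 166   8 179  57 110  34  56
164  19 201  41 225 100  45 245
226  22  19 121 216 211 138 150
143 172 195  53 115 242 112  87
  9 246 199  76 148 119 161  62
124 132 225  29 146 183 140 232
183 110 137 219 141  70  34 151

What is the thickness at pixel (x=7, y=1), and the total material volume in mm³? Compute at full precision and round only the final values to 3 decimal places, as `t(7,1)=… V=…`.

span = t_max - t_min = 2.68 - 0.44 = 2.240
L(7,1) = 245, L_eff = 1 - 245/255 = 0.039216 (inverted)
t(7,1) = 2.68 - 2.240·0.039216 = 2.592
Σt over all 7·8 pixels = 112168/1275 ≈ 87.9749020
V = pitch²·Σt = 1.32²·112168/1275 = 153.287

t(7,1)=2.592 V=153.287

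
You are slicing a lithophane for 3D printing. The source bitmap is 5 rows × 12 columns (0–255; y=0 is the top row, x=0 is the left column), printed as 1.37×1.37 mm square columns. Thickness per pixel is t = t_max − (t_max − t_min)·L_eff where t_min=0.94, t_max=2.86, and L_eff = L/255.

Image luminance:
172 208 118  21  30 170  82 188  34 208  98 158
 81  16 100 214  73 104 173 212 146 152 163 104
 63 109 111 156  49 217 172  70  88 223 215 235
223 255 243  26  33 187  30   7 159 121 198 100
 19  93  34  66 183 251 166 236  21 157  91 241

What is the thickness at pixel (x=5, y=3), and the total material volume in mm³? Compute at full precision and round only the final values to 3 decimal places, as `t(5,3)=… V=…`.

span = t_max - t_min = 2.86 - 0.94 = 1.920
L(5,3) = 187, L_eff = 187/255 = 0.733333
t(5,3) = 2.86 - 1.920·0.733333 = 1.452
Σt over all 5·12 pixels = 238682/2125 ≈ 112.3209412
V = pitch²·Σt = 1.37²·238682/2125 = 210.815

t(5,3)=1.452 V=210.815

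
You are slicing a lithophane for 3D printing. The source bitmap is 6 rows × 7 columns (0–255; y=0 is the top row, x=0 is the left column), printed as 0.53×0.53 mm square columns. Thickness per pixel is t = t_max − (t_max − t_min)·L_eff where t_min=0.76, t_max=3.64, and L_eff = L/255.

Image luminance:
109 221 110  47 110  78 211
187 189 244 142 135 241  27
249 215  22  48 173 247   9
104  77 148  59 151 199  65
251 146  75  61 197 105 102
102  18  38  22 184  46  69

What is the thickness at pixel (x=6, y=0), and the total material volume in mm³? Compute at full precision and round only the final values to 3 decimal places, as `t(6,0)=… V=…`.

t(6,0)=1.257 V=26.342

span = t_max - t_min = 3.64 - 0.76 = 2.880
L(6,0) = 211, L_eff = 211/255 = 0.827451
t(6,0) = 3.64 - 2.880·0.827451 = 1.257
Σt over all 6·7 pixels = 199278/2125 ≈ 93.7778824
V = pitch²·Σt = 0.53²·199278/2125 = 26.342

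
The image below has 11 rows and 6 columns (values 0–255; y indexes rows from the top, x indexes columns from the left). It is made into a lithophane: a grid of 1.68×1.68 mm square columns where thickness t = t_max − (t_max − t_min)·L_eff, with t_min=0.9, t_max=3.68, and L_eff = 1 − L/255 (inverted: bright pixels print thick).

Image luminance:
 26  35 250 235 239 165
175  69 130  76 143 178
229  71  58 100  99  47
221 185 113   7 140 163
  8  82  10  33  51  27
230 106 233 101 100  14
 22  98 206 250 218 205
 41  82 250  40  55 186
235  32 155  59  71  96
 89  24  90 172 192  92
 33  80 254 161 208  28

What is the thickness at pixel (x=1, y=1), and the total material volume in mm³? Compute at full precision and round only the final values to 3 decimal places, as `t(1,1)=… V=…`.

span = t_max - t_min = 3.68 - 0.9 = 2.780
L(1,1) = 69, L_eff = 1 - 69/255 = 0.729412 (inverted)
t(1,1) = 3.68 - 2.780·0.729412 = 1.652
Σt over all 11·6 pixels = 1851697/12750 ≈ 145.2311373
V = pitch²·Σt = 1.68²·1851697/12750 = 409.900

t(1,1)=1.652 V=409.900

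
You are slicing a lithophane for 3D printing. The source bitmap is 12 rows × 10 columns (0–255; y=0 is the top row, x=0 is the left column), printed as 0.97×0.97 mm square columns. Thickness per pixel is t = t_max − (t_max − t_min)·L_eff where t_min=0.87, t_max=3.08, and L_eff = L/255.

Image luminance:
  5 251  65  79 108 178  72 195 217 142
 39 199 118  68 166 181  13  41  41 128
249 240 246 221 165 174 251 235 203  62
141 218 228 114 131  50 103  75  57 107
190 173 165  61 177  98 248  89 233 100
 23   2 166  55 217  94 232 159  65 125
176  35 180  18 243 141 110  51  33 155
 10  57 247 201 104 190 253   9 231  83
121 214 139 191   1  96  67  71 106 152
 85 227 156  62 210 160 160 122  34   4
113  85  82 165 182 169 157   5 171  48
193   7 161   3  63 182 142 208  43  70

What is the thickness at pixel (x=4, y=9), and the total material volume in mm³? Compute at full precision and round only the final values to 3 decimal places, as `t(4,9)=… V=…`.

t(4,9)=1.260 V=222.162

span = t_max - t_min = 3.08 - 0.87 = 2.210
L(4,9) = 210, L_eff = 210/255 = 0.823529
t(4,9) = 3.08 - 2.210·0.823529 = 1.260
Σt over all 12·10 pixels = 236.116
V = pitch²·Σt = 0.97²·236.116 = 222.162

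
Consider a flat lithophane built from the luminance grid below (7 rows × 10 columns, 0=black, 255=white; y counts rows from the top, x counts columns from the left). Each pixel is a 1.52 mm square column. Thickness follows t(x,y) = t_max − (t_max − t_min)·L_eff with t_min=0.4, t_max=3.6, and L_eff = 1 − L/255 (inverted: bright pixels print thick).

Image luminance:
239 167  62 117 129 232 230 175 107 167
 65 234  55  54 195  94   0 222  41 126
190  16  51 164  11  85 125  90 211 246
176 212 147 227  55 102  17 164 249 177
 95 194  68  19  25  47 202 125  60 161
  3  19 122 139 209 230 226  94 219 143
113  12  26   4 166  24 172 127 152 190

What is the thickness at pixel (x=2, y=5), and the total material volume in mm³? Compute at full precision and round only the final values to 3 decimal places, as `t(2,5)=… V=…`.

span = t_max - t_min = 3.6 - 0.4 = 3.200
L(2,5) = 122, L_eff = 1 - 122/255 = 0.521569 (inverted)
t(2,5) = 3.6 - 3.200·0.521569 = 1.931
Σt over all 7·10 pixels = 176692/1275 ≈ 138.5819608
V = pitch²·Σt = 1.52²·176692/1275 = 320.180

t(2,5)=1.931 V=320.180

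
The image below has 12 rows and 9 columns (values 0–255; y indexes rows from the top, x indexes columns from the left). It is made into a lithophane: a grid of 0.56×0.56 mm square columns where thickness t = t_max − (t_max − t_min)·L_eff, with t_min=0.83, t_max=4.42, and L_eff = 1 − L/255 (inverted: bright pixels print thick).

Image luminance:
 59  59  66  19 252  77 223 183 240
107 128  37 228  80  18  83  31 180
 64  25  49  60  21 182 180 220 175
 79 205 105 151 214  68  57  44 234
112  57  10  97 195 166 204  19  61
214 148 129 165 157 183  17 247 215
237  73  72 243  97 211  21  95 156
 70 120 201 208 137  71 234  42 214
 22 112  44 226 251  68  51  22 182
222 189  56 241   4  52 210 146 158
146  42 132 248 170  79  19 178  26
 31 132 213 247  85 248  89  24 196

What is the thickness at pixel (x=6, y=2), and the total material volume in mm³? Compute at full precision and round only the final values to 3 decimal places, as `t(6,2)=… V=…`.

span = t_max - t_min = 4.42 - 0.83 = 3.590
L(6,2) = 180, L_eff = 1 - 180/255 = 0.294118 (inverted)
t(6,2) = 4.42 - 3.590·0.294118 = 3.364
Σt over all 12·9 pixels = 1198413/4250 ≈ 281.9795294
V = pitch²·Σt = 0.56²·1198413/4250 = 88.429

t(6,2)=3.364 V=88.429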